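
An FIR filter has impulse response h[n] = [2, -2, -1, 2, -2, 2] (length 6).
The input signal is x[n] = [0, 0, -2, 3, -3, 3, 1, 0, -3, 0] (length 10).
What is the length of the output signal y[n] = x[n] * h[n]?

For linear convolution, the output length is:
len(y) = len(x) + len(h) - 1 = 10 + 6 - 1 = 15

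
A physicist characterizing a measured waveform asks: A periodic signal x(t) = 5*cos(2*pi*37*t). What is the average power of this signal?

Average power of A*cos(wt) is A^2/2.
P = 5^2 / 2 = 25/2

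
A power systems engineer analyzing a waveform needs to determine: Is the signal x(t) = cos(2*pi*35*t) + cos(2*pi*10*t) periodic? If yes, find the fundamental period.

f1 = 35 Hz, f2 = 10 Hz
Period T1 = 1/35, T2 = 1/10
Ratio T1/T2 = 10/35, which is rational.
The signal is periodic with fundamental period T = 1/GCD(35,10) = 1/5 s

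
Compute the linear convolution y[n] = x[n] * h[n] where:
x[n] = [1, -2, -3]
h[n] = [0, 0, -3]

y[n] = sum_k x[k]*h[n-k]. Output length = len(x) + len(h) - 1 = 3 + 3 - 1 = 5.
y[0] = 1*0 = 0
y[1] = -2*0 + 1*0 = 0
y[2] = -3*0 + -2*0 + 1*-3 = -3
y[3] = -3*0 + -2*-3 = 6
y[4] = -3*-3 = 9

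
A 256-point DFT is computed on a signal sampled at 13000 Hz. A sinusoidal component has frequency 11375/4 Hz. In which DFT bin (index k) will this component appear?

DFT frequency resolution = f_s/N = 13000/256 = 1625/32 Hz
Bin index k = f_signal / resolution = 11375/4 / 1625/32 = 56
The signal frequency 11375/4 Hz falls in DFT bin k = 56.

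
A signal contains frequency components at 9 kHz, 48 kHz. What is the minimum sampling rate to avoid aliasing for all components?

The highest frequency component is f_max = 48 kHz.
Nyquist rate = 2 * f_max = 2 * 48 kHz = 96 kHz.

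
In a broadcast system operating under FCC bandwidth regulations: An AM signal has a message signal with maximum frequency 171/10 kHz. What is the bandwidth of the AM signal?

In AM (double-sideband), the bandwidth is twice the message frequency.
BW = 2 * f_m = 2 * 171/10 kHz = 171/5 kHz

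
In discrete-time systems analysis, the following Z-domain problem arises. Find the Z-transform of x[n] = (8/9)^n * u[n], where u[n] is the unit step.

The Z-transform of a^n * u[n] is z/(z-a) for |z| > |a|.
Here a = 8/9, so X(z) = z/(z - (8/9)) = 9z/(9z - 8)
ROC: |z| > 8/9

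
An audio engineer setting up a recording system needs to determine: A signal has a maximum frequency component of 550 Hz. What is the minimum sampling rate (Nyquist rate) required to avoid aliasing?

By the Nyquist-Shannon sampling theorem,
the minimum sampling rate (Nyquist rate) must be at least 2 * f_max.
Nyquist rate = 2 * 550 Hz = 1100 Hz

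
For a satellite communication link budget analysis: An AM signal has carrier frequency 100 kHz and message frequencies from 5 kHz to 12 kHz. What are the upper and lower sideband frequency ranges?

Upper sideband (USB) = fc + [fm_low, fm_high] = 100 + [5, 12] = [105, 112] kHz
Lower sideband (LSB) = fc - [fm_high, fm_low] = 100 - [12, 5] = [88, 95] kHz
Total occupied spectrum: 88 kHz to 112 kHz (plus carrier at 100 kHz)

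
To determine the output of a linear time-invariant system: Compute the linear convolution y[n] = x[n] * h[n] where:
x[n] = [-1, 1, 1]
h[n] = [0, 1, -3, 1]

y[n] = sum_k x[k]*h[n-k]. Output length = len(x) + len(h) - 1 = 3 + 4 - 1 = 6.
y[0] = -1*0 = 0
y[1] = 1*0 + -1*1 = -1
y[2] = 1*0 + 1*1 + -1*-3 = 4
y[3] = 1*1 + 1*-3 + -1*1 = -3
y[4] = 1*-3 + 1*1 = -2
y[5] = 1*1 = 1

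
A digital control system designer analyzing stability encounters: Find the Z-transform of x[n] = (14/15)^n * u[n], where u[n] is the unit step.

The Z-transform of a^n * u[n] is z/(z-a) for |z| > |a|.
Here a = 14/15, so X(z) = z/(z - (14/15)) = 15z/(15z - 14)
ROC: |z| > 14/15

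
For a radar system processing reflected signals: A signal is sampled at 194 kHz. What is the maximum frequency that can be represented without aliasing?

The maximum frequency that can be represented without aliasing
is the Nyquist frequency: f_max = f_s / 2 = 194 kHz / 2 = 97 kHz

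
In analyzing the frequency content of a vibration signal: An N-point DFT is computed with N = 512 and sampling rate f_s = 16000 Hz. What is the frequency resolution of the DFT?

DFT frequency resolution = f_s / N
= 16000 / 512 = 125/4 Hz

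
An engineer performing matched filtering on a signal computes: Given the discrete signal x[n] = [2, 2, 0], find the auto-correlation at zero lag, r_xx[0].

The auto-correlation at zero lag r_xx[0] equals the signal energy.
r_xx[0] = sum of x[n]^2 = 2^2 + 2^2 + 0^2
= 4 + 4 + 0 = 8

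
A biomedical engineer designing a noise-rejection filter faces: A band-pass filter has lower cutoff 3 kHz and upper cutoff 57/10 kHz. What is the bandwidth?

Bandwidth = f_high - f_low
= 57/10 kHz - 3 kHz = 27/10 kHz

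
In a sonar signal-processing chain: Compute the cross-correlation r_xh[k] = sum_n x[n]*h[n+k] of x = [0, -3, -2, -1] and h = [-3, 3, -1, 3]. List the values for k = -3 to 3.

Both sequences indexed from 0 and zero outside their support.
Lags with overlap: k = -3 to 3.
  r_xh[-3] = x[3]*h[0] = 3
  r_xh[-2] = x[2]*h[0] + x[3]*h[1] = 3
  r_xh[-1] = x[1]*h[0] + x[2]*h[1] + x[3]*h[2] = 4
  r_xh[0] = x[0]*h[0] + x[1]*h[1] + x[2]*h[2] + x[3]*h[3] = -10
  r_xh[1] = x[0]*h[1] + x[1]*h[2] + x[2]*h[3] = -3
  r_xh[2] = x[0]*h[2] + x[1]*h[3] = -9
  r_xh[3] = x[0]*h[3] = 0
r_xh = [3, 3, 4, -10, -3, -9, 0] (for k = -3, ..., 3)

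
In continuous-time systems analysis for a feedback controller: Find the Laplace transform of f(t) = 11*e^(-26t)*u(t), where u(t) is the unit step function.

Standard Laplace transform pair:
e^(-at)*u(t) <-> 1/(s+a)
With a = 26: L{11*e^(-26t)*u(t)} = 11/(s+26), ROC: Re(s) > -26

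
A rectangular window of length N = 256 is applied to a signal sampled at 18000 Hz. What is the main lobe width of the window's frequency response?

For a rectangular window of length N,
the main lobe width in frequency is 2*f_s/N.
= 2*18000/256 = 1125/8 Hz
This determines the minimum frequency separation for resolving two sinusoids.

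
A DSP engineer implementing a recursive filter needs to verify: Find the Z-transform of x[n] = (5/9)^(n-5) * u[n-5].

Time-shifting property: if X(z) = Z{x[n]}, then Z{x[n-d]} = z^(-d) * X(z)
X(z) = z/(z - 5/9) for x[n] = (5/9)^n * u[n]
Z{x[n-5]} = z^(-5) * z/(z - 5/9) = z^(-4)/(z - 5/9)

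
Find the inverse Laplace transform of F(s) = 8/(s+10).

Standard pair: k/(s+a) <-> k*e^(-at)*u(t)
With k=8, a=10: f(t) = 8*e^(-10t)*u(t)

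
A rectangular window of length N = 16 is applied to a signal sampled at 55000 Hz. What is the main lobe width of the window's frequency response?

For a rectangular window of length N,
the main lobe width in frequency is 2*f_s/N.
= 2*55000/16 = 6875 Hz
This determines the minimum frequency separation for resolving two sinusoids.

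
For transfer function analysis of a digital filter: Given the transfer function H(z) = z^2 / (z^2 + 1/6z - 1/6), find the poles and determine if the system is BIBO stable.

Poles are roots of the denominator: z^2 + 1/6z - 1/6 = 0.
Quadratic formula: z = [-(1/6) +/- sqrt((1/6)^2 - 4*(-1/6))] / 2
Discriminant = 1/36 + 2/3 = 25/36; sqrt = 5/6.
z = (-1/6 +/- 5/6) / 2 => z = 1/3 or z = -1/2.
|p1| = 1/2, |p2| = 1/3.
For BIBO stability, all poles must lie inside the unit circle (|p| < 1).
System is STABLE since both |p| < 1.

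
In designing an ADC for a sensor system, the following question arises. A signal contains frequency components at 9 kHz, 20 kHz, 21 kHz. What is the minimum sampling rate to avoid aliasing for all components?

The highest frequency component is f_max = 21 kHz.
Nyquist rate = 2 * f_max = 2 * 21 kHz = 42 kHz.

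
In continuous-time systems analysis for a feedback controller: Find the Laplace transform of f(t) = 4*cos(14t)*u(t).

Standard pair: cos(wt)*u(t) <-> s/(s^2+w^2)
With w = 14: L{4*cos(14t)*u(t)} = 4s/(s^2+196)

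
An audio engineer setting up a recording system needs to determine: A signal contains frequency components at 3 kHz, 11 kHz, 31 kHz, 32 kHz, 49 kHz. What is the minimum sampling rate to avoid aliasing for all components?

The highest frequency component is f_max = 49 kHz.
Nyquist rate = 2 * f_max = 2 * 49 kHz = 98 kHz.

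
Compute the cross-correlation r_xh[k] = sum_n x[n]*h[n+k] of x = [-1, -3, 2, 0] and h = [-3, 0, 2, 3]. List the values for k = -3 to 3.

Both sequences indexed from 0 and zero outside their support.
Lags with overlap: k = -3 to 3.
  r_xh[-3] = x[3]*h[0] = 0
  r_xh[-2] = x[2]*h[0] + x[3]*h[1] = -6
  r_xh[-1] = x[1]*h[0] + x[2]*h[1] + x[3]*h[2] = 9
  r_xh[0] = x[0]*h[0] + x[1]*h[1] + x[2]*h[2] + x[3]*h[3] = 7
  r_xh[1] = x[0]*h[1] + x[1]*h[2] + x[2]*h[3] = 0
  r_xh[2] = x[0]*h[2] + x[1]*h[3] = -11
  r_xh[3] = x[0]*h[3] = -3
r_xh = [0, -6, 9, 7, 0, -11, -3] (for k = -3, ..., 3)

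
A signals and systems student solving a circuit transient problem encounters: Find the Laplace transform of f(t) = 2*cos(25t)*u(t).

Standard pair: cos(wt)*u(t) <-> s/(s^2+w^2)
With w = 25: L{2*cos(25t)*u(t)} = 2s/(s^2+625)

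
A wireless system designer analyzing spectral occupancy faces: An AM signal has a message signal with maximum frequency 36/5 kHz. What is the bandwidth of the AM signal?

In AM (double-sideband), the bandwidth is twice the message frequency.
BW = 2 * f_m = 2 * 36/5 kHz = 72/5 kHz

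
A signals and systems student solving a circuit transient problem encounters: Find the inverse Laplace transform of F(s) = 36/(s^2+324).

Standard pair: w/(s^2+w^2) <-> sin(wt)*u(t)
Recognize w^2 = 324, so w = 18; numerator 36 = 2*18.
f(t) = 2*sin(18t)*u(t)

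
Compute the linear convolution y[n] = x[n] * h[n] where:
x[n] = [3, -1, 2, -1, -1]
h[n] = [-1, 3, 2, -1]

y[n] = sum_k x[k]*h[n-k]. Output length = len(x) + len(h) - 1 = 5 + 4 - 1 = 8.
y[0] = 3*-1 = -3
y[1] = -1*-1 + 3*3 = 10
y[2] = 2*-1 + -1*3 + 3*2 = 1
y[3] = -1*-1 + 2*3 + -1*2 + 3*-1 = 2
y[4] = -1*-1 + -1*3 + 2*2 + -1*-1 = 3
y[5] = -1*3 + -1*2 + 2*-1 = -7
y[6] = -1*2 + -1*-1 = -1
y[7] = -1*-1 = 1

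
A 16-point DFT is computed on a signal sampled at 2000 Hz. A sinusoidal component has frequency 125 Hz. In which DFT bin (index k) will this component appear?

DFT frequency resolution = f_s/N = 2000/16 = 125 Hz
Bin index k = f_signal / resolution = 125 / 125 = 1
The signal frequency 125 Hz falls in DFT bin k = 1.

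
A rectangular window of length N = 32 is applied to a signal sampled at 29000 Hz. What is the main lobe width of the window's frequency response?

For a rectangular window of length N,
the main lobe width in frequency is 2*f_s/N.
= 2*29000/32 = 3625/2 Hz
This determines the minimum frequency separation for resolving two sinusoids.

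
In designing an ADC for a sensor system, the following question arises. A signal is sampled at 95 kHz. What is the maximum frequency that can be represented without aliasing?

The maximum frequency that can be represented without aliasing
is the Nyquist frequency: f_max = f_s / 2 = 95 kHz / 2 = 95/2 kHz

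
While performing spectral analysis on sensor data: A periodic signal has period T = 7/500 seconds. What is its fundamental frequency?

The fundamental frequency is the reciprocal of the period.
f = 1/T = 1/(7/500) = 500/7 Hz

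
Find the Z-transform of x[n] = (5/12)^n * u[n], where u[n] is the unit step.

The Z-transform of a^n * u[n] is z/(z-a) for |z| > |a|.
Here a = 5/12, so X(z) = z/(z - (5/12)) = 12z/(12z - 5)
ROC: |z| > 5/12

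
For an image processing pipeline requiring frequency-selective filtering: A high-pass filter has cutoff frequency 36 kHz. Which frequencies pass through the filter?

A high-pass filter passes all frequencies above the cutoff frequency 36 kHz and attenuates lower frequencies.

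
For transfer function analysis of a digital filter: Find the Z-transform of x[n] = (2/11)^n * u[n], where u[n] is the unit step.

The Z-transform of a^n * u[n] is z/(z-a) for |z| > |a|.
Here a = 2/11, so X(z) = z/(z - (2/11)) = 11z/(11z - 2)
ROC: |z| > 2/11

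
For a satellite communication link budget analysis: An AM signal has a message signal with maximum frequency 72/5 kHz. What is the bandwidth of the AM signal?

In AM (double-sideband), the bandwidth is twice the message frequency.
BW = 2 * f_m = 2 * 72/5 kHz = 144/5 kHz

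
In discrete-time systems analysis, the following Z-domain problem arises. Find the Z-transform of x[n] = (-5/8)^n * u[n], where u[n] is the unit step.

The Z-transform of a^n * u[n] is z/(z-a) for |z| > |a|.
Here a = -5/8, so X(z) = z/(z - (-5/8)) = 8z/(8z + 5)
ROC: |z| > 5/8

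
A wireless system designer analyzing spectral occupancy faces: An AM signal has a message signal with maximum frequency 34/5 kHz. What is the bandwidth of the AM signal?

In AM (double-sideband), the bandwidth is twice the message frequency.
BW = 2 * f_m = 2 * 34/5 kHz = 68/5 kHz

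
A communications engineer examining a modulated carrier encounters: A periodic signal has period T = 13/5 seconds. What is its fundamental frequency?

The fundamental frequency is the reciprocal of the period.
f = 1/T = 1/(13/5) = 5/13 Hz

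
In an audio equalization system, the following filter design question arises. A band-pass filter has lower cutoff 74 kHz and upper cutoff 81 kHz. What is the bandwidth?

Bandwidth = f_high - f_low
= 81 kHz - 74 kHz = 7 kHz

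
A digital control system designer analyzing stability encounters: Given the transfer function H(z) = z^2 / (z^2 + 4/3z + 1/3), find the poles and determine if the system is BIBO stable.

Poles are roots of the denominator: z^2 + 4/3z + 1/3 = 0.
Quadratic formula: z = [-(4/3) +/- sqrt((4/3)^2 - 4*(1/3))] / 2
Discriminant = 16/9 - 4/3 = 4/9; sqrt = 2/3.
z = (-4/3 +/- 2/3) / 2 => z = -1/3 or z = -1.
|p1| = 1, |p2| = 1/3.
For BIBO stability, all poles must lie inside the unit circle (|p| < 1).
System is UNSTABLE since at least one |p| >= 1.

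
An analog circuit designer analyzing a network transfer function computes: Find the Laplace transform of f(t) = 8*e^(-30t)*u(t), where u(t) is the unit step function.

Standard Laplace transform pair:
e^(-at)*u(t) <-> 1/(s+a)
With a = 30: L{8*e^(-30t)*u(t)} = 8/(s+30), ROC: Re(s) > -30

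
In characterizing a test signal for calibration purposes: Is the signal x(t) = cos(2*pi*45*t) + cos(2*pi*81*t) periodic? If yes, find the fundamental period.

f1 = 45 Hz, f2 = 81 Hz
Period T1 = 1/45, T2 = 1/81
Ratio T1/T2 = 81/45, which is rational.
The signal is periodic with fundamental period T = 1/GCD(45,81) = 1/9 s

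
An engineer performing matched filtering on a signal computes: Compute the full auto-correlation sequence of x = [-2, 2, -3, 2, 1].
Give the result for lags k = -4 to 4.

r_xx[k] = sum_m x[m]*x[m+k], indexed from 0, for k = -4 to 4:
  r_xx[-4] = x[4]*x[0] = -2
  r_xx[-3] = x[3]*x[0] + x[4]*x[1] = -2
  r_xx[-2] = x[2]*x[0] + x[3]*x[1] + x[4]*x[2] = 7
  r_xx[-1] = x[1]*x[0] + x[2]*x[1] + x[3]*x[2] + x[4]*x[3] = -14
  r_xx[0] = x[0]*x[0] + x[1]*x[1] + x[2]*x[2] + x[3]*x[3] + x[4]*x[4] = 22
  r_xx[1] = x[0]*x[1] + x[1]*x[2] + x[2]*x[3] + x[3]*x[4] = -14
  r_xx[2] = x[0]*x[2] + x[1]*x[3] + x[2]*x[4] = 7
  r_xx[3] = x[0]*x[3] + x[1]*x[4] = -2
  r_xx[4] = x[0]*x[4] = -2
r_xx = [-2, -2, 7, -14, 22, -14, 7, -2, -2]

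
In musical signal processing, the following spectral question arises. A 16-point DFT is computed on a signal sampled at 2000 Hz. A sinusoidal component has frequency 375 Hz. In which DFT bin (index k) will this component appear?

DFT frequency resolution = f_s/N = 2000/16 = 125 Hz
Bin index k = f_signal / resolution = 375 / 125 = 3
The signal frequency 375 Hz falls in DFT bin k = 3.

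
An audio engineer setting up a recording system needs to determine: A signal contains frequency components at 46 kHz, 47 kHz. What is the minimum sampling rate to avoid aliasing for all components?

The highest frequency component is f_max = 47 kHz.
Nyquist rate = 2 * f_max = 2 * 47 kHz = 94 kHz.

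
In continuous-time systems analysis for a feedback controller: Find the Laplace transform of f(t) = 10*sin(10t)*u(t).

Standard pair: sin(wt)*u(t) <-> w/(s^2+w^2)
With w = 10: L{10*sin(10t)*u(t)} = 100/(s^2+100)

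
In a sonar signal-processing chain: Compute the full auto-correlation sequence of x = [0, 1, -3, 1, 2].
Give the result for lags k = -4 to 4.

r_xx[k] = sum_m x[m]*x[m+k], indexed from 0, for k = -4 to 4:
  r_xx[-4] = x[4]*x[0] = 0
  r_xx[-3] = x[3]*x[0] + x[4]*x[1] = 2
  r_xx[-2] = x[2]*x[0] + x[3]*x[1] + x[4]*x[2] = -5
  r_xx[-1] = x[1]*x[0] + x[2]*x[1] + x[3]*x[2] + x[4]*x[3] = -4
  r_xx[0] = x[0]*x[0] + x[1]*x[1] + x[2]*x[2] + x[3]*x[3] + x[4]*x[4] = 15
  r_xx[1] = x[0]*x[1] + x[1]*x[2] + x[2]*x[3] + x[3]*x[4] = -4
  r_xx[2] = x[0]*x[2] + x[1]*x[3] + x[2]*x[4] = -5
  r_xx[3] = x[0]*x[3] + x[1]*x[4] = 2
  r_xx[4] = x[0]*x[4] = 0
r_xx = [0, 2, -5, -4, 15, -4, -5, 2, 0]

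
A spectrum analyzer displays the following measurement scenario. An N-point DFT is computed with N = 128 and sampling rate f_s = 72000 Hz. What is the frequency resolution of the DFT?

DFT frequency resolution = f_s / N
= 72000 / 128 = 1125/2 Hz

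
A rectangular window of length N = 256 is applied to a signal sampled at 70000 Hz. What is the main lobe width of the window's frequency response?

For a rectangular window of length N,
the main lobe width in frequency is 2*f_s/N.
= 2*70000/256 = 4375/8 Hz
This determines the minimum frequency separation for resolving two sinusoids.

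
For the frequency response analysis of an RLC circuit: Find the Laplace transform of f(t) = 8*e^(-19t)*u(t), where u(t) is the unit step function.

Standard Laplace transform pair:
e^(-at)*u(t) <-> 1/(s+a)
With a = 19: L{8*e^(-19t)*u(t)} = 8/(s+19), ROC: Re(s) > -19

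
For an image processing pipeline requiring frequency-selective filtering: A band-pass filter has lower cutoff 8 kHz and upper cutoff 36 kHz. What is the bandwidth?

Bandwidth = f_high - f_low
= 36 kHz - 8 kHz = 28 kHz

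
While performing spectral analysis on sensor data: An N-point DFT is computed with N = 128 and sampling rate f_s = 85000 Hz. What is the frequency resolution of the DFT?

DFT frequency resolution = f_s / N
= 85000 / 128 = 10625/16 Hz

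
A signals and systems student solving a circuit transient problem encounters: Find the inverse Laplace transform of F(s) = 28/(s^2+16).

Standard pair: w/(s^2+w^2) <-> sin(wt)*u(t)
Recognize w^2 = 16, so w = 4; numerator 28 = 7*4.
f(t) = 7*sin(4t)*u(t)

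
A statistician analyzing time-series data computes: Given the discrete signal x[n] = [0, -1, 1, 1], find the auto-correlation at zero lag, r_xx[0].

The auto-correlation at zero lag r_xx[0] equals the signal energy.
r_xx[0] = sum of x[n]^2 = 0^2 + (-1)^2 + 1^2 + 1^2
= 0 + 1 + 1 + 1 = 3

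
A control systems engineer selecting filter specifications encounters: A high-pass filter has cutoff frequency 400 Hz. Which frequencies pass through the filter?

A high-pass filter passes all frequencies above the cutoff frequency 400 Hz and attenuates lower frequencies.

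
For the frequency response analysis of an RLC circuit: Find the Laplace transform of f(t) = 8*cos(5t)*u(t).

Standard pair: cos(wt)*u(t) <-> s/(s^2+w^2)
With w = 5: L{8*cos(5t)*u(t)} = 8s/(s^2+25)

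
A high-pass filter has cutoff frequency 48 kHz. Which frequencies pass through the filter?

A high-pass filter passes all frequencies above the cutoff frequency 48 kHz and attenuates lower frequencies.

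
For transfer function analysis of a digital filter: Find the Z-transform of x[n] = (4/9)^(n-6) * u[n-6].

Time-shifting property: if X(z) = Z{x[n]}, then Z{x[n-d]} = z^(-d) * X(z)
X(z) = z/(z - 4/9) for x[n] = (4/9)^n * u[n]
Z{x[n-6]} = z^(-6) * z/(z - 4/9) = z^(-5)/(z - 4/9)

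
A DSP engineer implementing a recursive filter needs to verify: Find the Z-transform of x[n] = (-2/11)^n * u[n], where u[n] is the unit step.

The Z-transform of a^n * u[n] is z/(z-a) for |z| > |a|.
Here a = -2/11, so X(z) = z/(z - (-2/11)) = 11z/(11z + 2)
ROC: |z| > 2/11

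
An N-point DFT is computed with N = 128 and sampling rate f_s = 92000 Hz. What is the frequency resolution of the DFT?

DFT frequency resolution = f_s / N
= 92000 / 128 = 2875/4 Hz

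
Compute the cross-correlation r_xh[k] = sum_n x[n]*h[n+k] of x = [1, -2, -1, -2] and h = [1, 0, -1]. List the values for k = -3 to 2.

Both sequences indexed from 0 and zero outside their support.
Lags with overlap: k = -3 to 2.
  r_xh[-3] = x[3]*h[0] = -2
  r_xh[-2] = x[2]*h[0] + x[3]*h[1] = -1
  r_xh[-1] = x[1]*h[0] + x[2]*h[1] + x[3]*h[2] = 0
  r_xh[0] = x[0]*h[0] + x[1]*h[1] + x[2]*h[2] = 2
  r_xh[1] = x[0]*h[1] + x[1]*h[2] = 2
  r_xh[2] = x[0]*h[2] = -1
r_xh = [-2, -1, 0, 2, 2, -1] (for k = -3, ..., 2)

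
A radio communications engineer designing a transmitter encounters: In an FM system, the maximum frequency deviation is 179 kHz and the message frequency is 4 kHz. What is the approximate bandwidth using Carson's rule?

Carson's rule: BW = 2*(delta_f + f_m)
= 2*(179 + 4) kHz = 366 kHz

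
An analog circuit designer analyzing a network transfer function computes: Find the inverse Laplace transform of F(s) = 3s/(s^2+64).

Standard pair: s/(s^2+w^2) <-> cos(wt)*u(t)
With k=3, w=8: f(t) = 3*cos(8t)*u(t)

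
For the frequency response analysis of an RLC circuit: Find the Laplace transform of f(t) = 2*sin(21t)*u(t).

Standard pair: sin(wt)*u(t) <-> w/(s^2+w^2)
With w = 21: L{2*sin(21t)*u(t)} = 42/(s^2+441)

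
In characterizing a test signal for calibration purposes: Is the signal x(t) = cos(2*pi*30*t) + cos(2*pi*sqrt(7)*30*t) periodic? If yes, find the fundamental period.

f1 = 30 Hz, f2 = 30*sqrt(7) Hz
Ratio f2/f1 = sqrt(7), which is irrational.
Since the frequency ratio is irrational, no common period exists.
The signal is not periodic.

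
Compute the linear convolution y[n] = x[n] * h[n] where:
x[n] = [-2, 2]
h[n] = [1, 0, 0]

y[n] = sum_k x[k]*h[n-k]. Output length = len(x) + len(h) - 1 = 2 + 3 - 1 = 4.
y[0] = -2*1 = -2
y[1] = 2*1 + -2*0 = 2
y[2] = 2*0 + -2*0 = 0
y[3] = 2*0 = 0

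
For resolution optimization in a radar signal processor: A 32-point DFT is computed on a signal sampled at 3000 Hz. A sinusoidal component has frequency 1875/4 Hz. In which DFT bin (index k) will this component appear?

DFT frequency resolution = f_s/N = 3000/32 = 375/4 Hz
Bin index k = f_signal / resolution = 1875/4 / 375/4 = 5
The signal frequency 1875/4 Hz falls in DFT bin k = 5.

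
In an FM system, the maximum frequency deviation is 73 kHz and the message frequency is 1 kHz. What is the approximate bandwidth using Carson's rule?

Carson's rule: BW = 2*(delta_f + f_m)
= 2*(73 + 1) kHz = 148 kHz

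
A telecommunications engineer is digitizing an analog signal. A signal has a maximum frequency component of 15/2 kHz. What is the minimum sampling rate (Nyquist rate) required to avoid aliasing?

By the Nyquist-Shannon sampling theorem,
the minimum sampling rate (Nyquist rate) must be at least 2 * f_max.
Nyquist rate = 2 * 15/2 kHz = 15 kHz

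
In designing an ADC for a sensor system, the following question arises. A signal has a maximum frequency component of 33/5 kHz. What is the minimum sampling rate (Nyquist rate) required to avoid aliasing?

By the Nyquist-Shannon sampling theorem,
the minimum sampling rate (Nyquist rate) must be at least 2 * f_max.
Nyquist rate = 2 * 33/5 kHz = 66/5 kHz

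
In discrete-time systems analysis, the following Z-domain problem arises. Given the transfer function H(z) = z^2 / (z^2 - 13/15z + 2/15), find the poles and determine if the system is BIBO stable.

Poles are roots of the denominator: z^2 - 13/15z + 2/15 = 0.
Quadratic formula: z = [-(-13/15) +/- sqrt((-13/15)^2 - 4*(2/15))] / 2
Discriminant = 169/225 - 8/15 = 49/225; sqrt = 7/15.
z = (13/15 +/- 7/15) / 2 => z = 2/3 or z = 1/5.
|p1| = 2/3, |p2| = 1/5.
For BIBO stability, all poles must lie inside the unit circle (|p| < 1).
System is STABLE since both |p| < 1.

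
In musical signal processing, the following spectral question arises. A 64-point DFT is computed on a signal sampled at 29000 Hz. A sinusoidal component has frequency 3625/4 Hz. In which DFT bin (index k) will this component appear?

DFT frequency resolution = f_s/N = 29000/64 = 3625/8 Hz
Bin index k = f_signal / resolution = 3625/4 / 3625/8 = 2
The signal frequency 3625/4 Hz falls in DFT bin k = 2.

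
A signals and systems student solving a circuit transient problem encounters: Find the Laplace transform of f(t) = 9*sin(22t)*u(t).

Standard pair: sin(wt)*u(t) <-> w/(s^2+w^2)
With w = 22: L{9*sin(22t)*u(t)} = 198/(s^2+484)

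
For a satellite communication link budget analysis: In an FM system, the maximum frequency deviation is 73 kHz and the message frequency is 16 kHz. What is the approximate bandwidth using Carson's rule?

Carson's rule: BW = 2*(delta_f + f_m)
= 2*(73 + 16) kHz = 178 kHz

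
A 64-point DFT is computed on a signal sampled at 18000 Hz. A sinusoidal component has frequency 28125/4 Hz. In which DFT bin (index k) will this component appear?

DFT frequency resolution = f_s/N = 18000/64 = 1125/4 Hz
Bin index k = f_signal / resolution = 28125/4 / 1125/4 = 25
The signal frequency 28125/4 Hz falls in DFT bin k = 25.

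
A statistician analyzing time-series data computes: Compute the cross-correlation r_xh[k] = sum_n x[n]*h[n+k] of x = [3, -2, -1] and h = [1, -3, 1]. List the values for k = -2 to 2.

Both sequences indexed from 0 and zero outside their support.
Lags with overlap: k = -2 to 2.
  r_xh[-2] = x[2]*h[0] = -1
  r_xh[-1] = x[1]*h[0] + x[2]*h[1] = 1
  r_xh[0] = x[0]*h[0] + x[1]*h[1] + x[2]*h[2] = 8
  r_xh[1] = x[0]*h[1] + x[1]*h[2] = -11
  r_xh[2] = x[0]*h[2] = 3
r_xh = [-1, 1, 8, -11, 3] (for k = -2, ..., 2)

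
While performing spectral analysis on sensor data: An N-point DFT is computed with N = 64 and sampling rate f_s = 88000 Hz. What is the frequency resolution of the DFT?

DFT frequency resolution = f_s / N
= 88000 / 64 = 1375 Hz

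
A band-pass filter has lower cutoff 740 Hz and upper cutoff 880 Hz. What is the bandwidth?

Bandwidth = f_high - f_low
= 880 Hz - 740 Hz = 140 Hz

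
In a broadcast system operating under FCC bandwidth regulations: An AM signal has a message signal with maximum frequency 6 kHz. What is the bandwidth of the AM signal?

In AM (double-sideband), the bandwidth is twice the message frequency.
BW = 2 * f_m = 2 * 6 kHz = 12 kHz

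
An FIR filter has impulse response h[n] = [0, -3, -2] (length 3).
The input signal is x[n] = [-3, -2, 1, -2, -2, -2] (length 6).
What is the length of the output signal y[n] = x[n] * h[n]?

For linear convolution, the output length is:
len(y) = len(x) + len(h) - 1 = 6 + 3 - 1 = 8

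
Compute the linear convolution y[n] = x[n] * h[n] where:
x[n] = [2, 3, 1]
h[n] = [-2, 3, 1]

y[n] = sum_k x[k]*h[n-k]. Output length = len(x) + len(h) - 1 = 3 + 3 - 1 = 5.
y[0] = 2*-2 = -4
y[1] = 3*-2 + 2*3 = 0
y[2] = 1*-2 + 3*3 + 2*1 = 9
y[3] = 1*3 + 3*1 = 6
y[4] = 1*1 = 1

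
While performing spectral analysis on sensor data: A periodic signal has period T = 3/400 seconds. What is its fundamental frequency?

The fundamental frequency is the reciprocal of the period.
f = 1/T = 1/(3/400) = 400/3 Hz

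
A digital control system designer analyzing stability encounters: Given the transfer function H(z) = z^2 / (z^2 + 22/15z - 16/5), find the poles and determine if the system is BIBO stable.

Poles are roots of the denominator: z^2 + 22/15z - 16/5 = 0.
Quadratic formula: z = [-(22/15) +/- sqrt((22/15)^2 - 4*(-16/5))] / 2
Discriminant = 484/225 + 64/5 = 3364/225; sqrt = 58/15.
z = (-22/15 +/- 58/15) / 2 => z = 6/5 or z = -8/3.
|p1| = 8/3, |p2| = 6/5.
For BIBO stability, all poles must lie inside the unit circle (|p| < 1).
System is UNSTABLE since at least one |p| >= 1.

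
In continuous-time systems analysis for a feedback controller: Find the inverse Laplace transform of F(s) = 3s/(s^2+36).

Standard pair: s/(s^2+w^2) <-> cos(wt)*u(t)
With k=3, w=6: f(t) = 3*cos(6t)*u(t)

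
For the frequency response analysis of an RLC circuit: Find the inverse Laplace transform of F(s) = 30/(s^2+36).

Standard pair: w/(s^2+w^2) <-> sin(wt)*u(t)
Recognize w^2 = 36, so w = 6; numerator 30 = 5*6.
f(t) = 5*sin(6t)*u(t)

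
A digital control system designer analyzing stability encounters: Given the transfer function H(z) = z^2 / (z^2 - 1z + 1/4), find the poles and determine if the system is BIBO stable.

Poles are roots of the denominator: z^2 - 1z + 1/4 = 0.
Quadratic formula: z = [-(-1) +/- sqrt((-1)^2 - 4*(1/4))] / 2
Discriminant = 1 - 1 = 0; sqrt = 0.
z = (1 +/- 0) / 2 = 1/2 (repeated root).
|p1| = 1/2, |p2| = 1/2.
For BIBO stability, all poles must lie inside the unit circle (|p| < 1).
System is STABLE since both |p| < 1.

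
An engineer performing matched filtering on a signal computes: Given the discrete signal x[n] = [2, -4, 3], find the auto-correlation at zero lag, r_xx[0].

The auto-correlation at zero lag r_xx[0] equals the signal energy.
r_xx[0] = sum of x[n]^2 = 2^2 + (-4)^2 + 3^2
= 4 + 16 + 9 = 29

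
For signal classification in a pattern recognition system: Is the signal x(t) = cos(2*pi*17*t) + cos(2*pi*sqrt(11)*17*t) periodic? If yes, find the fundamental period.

f1 = 17 Hz, f2 = 17*sqrt(11) Hz
Ratio f2/f1 = sqrt(11), which is irrational.
Since the frequency ratio is irrational, no common period exists.
The signal is not periodic.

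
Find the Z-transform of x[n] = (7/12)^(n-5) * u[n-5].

Time-shifting property: if X(z) = Z{x[n]}, then Z{x[n-d]} = z^(-d) * X(z)
X(z) = z/(z - 7/12) for x[n] = (7/12)^n * u[n]
Z{x[n-5]} = z^(-5) * z/(z - 7/12) = z^(-4)/(z - 7/12)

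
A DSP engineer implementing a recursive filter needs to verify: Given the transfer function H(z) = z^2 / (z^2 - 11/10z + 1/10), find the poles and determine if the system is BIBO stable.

Poles are roots of the denominator: z^2 - 11/10z + 1/10 = 0.
Quadratic formula: z = [-(-11/10) +/- sqrt((-11/10)^2 - 4*(1/10))] / 2
Discriminant = 121/100 - 2/5 = 81/100; sqrt = 9/10.
z = (11/10 +/- 9/10) / 2 => z = 1 or z = 1/10.
|p1| = 1, |p2| = 1/10.
For BIBO stability, all poles must lie inside the unit circle (|p| < 1).
System is UNSTABLE since at least one |p| >= 1.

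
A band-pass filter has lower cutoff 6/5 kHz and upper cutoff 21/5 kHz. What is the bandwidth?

Bandwidth = f_high - f_low
= 21/5 kHz - 6/5 kHz = 3 kHz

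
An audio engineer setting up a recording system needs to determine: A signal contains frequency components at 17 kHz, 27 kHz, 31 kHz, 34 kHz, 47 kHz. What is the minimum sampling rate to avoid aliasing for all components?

The highest frequency component is f_max = 47 kHz.
Nyquist rate = 2 * f_max = 2 * 47 kHz = 94 kHz.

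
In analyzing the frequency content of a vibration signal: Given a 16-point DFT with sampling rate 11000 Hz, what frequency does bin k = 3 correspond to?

The frequency of DFT bin k is: f_k = k * f_s / N
f_3 = 3 * 11000 / 16 = 4125/2 Hz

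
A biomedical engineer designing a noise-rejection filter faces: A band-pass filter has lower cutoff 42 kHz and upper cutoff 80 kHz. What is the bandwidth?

Bandwidth = f_high - f_low
= 80 kHz - 42 kHz = 38 kHz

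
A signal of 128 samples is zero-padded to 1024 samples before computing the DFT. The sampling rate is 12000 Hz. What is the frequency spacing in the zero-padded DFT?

Original DFT: N = 128, resolution = f_s/N = 12000/128 = 375/4 Hz
Zero-padded DFT: N = 1024, resolution = f_s/N = 12000/1024 = 375/32 Hz
Zero-padding interpolates the spectrum (finer frequency grid)
but does NOT improve the true spectral resolution (ability to resolve close frequencies).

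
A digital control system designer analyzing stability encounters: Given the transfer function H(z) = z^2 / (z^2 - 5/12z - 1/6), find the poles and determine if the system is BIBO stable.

Poles are roots of the denominator: z^2 - 5/12z - 1/6 = 0.
Quadratic formula: z = [-(-5/12) +/- sqrt((-5/12)^2 - 4*(-1/6))] / 2
Discriminant = 25/144 + 2/3 = 121/144; sqrt = 11/12.
z = (5/12 +/- 11/12) / 2 => z = 2/3 or z = -1/4.
|p1| = 2/3, |p2| = 1/4.
For BIBO stability, all poles must lie inside the unit circle (|p| < 1).
System is STABLE since both |p| < 1.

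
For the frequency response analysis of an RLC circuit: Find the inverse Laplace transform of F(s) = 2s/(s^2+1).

Standard pair: s/(s^2+w^2) <-> cos(wt)*u(t)
With k=2, w=1: f(t) = 2*cos(t)*u(t)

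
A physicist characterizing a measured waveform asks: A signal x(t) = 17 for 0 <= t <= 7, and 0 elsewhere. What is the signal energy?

Energy = integral of |x(t)|^2 dt over the signal duration
= 17^2 * 7 = 289 * 7 = 2023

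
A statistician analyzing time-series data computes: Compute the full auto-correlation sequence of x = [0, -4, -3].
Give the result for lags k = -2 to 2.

r_xx[k] = sum_m x[m]*x[m+k], indexed from 0, for k = -2 to 2:
  r_xx[-2] = x[2]*x[0] = 0
  r_xx[-1] = x[1]*x[0] + x[2]*x[1] = 12
  r_xx[0] = x[0]*x[0] + x[1]*x[1] + x[2]*x[2] = 25
  r_xx[1] = x[0]*x[1] + x[1]*x[2] = 12
  r_xx[2] = x[0]*x[2] = 0
r_xx = [0, 12, 25, 12, 0]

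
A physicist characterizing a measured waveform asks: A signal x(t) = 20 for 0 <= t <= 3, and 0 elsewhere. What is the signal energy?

Energy = integral of |x(t)|^2 dt over the signal duration
= 20^2 * 3 = 400 * 3 = 1200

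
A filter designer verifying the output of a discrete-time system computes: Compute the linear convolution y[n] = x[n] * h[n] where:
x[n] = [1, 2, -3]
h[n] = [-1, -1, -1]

y[n] = sum_k x[k]*h[n-k]. Output length = len(x) + len(h) - 1 = 3 + 3 - 1 = 5.
y[0] = 1*-1 = -1
y[1] = 2*-1 + 1*-1 = -3
y[2] = -3*-1 + 2*-1 + 1*-1 = 0
y[3] = -3*-1 + 2*-1 = 1
y[4] = -3*-1 = 3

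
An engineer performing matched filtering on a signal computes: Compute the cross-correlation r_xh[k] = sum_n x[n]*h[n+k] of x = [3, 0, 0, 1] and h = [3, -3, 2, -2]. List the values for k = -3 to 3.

Both sequences indexed from 0 and zero outside their support.
Lags with overlap: k = -3 to 3.
  r_xh[-3] = x[3]*h[0] = 3
  r_xh[-2] = x[2]*h[0] + x[3]*h[1] = -3
  r_xh[-1] = x[1]*h[0] + x[2]*h[1] + x[3]*h[2] = 2
  r_xh[0] = x[0]*h[0] + x[1]*h[1] + x[2]*h[2] + x[3]*h[3] = 7
  r_xh[1] = x[0]*h[1] + x[1]*h[2] + x[2]*h[3] = -9
  r_xh[2] = x[0]*h[2] + x[1]*h[3] = 6
  r_xh[3] = x[0]*h[3] = -6
r_xh = [3, -3, 2, 7, -9, 6, -6] (for k = -3, ..., 3)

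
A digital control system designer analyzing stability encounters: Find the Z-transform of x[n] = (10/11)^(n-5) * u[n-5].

Time-shifting property: if X(z) = Z{x[n]}, then Z{x[n-d]} = z^(-d) * X(z)
X(z) = z/(z - 10/11) for x[n] = (10/11)^n * u[n]
Z{x[n-5]} = z^(-5) * z/(z - 10/11) = z^(-4)/(z - 10/11)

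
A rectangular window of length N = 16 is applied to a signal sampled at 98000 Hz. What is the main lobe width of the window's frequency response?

For a rectangular window of length N,
the main lobe width in frequency is 2*f_s/N.
= 2*98000/16 = 12250 Hz
This determines the minimum frequency separation for resolving two sinusoids.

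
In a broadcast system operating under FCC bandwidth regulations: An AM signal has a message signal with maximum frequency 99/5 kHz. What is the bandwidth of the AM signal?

In AM (double-sideband), the bandwidth is twice the message frequency.
BW = 2 * f_m = 2 * 99/5 kHz = 198/5 kHz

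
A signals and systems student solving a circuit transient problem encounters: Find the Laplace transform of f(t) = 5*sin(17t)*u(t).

Standard pair: sin(wt)*u(t) <-> w/(s^2+w^2)
With w = 17: L{5*sin(17t)*u(t)} = 85/(s^2+289)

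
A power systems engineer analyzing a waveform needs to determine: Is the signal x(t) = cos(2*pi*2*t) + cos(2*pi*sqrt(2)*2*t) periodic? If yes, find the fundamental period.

f1 = 2 Hz, f2 = 2*sqrt(2) Hz
Ratio f2/f1 = sqrt(2), which is irrational.
Since the frequency ratio is irrational, no common period exists.
The signal is not periodic.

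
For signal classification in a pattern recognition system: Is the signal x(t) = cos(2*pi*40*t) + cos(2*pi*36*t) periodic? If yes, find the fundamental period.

f1 = 40 Hz, f2 = 36 Hz
Period T1 = 1/40, T2 = 1/36
Ratio T1/T2 = 36/40, which is rational.
The signal is periodic with fundamental period T = 1/GCD(40,36) = 1/4 s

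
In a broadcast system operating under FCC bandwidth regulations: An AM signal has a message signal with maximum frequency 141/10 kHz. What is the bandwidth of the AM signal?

In AM (double-sideband), the bandwidth is twice the message frequency.
BW = 2 * f_m = 2 * 141/10 kHz = 141/5 kHz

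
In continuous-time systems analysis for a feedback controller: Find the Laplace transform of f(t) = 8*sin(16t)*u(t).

Standard pair: sin(wt)*u(t) <-> w/(s^2+w^2)
With w = 16: L{8*sin(16t)*u(t)} = 128/(s^2+256)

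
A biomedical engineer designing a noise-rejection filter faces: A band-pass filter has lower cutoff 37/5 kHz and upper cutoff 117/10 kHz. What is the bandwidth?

Bandwidth = f_high - f_low
= 117/10 kHz - 37/5 kHz = 43/10 kHz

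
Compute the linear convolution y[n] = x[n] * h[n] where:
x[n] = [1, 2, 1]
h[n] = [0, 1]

y[n] = sum_k x[k]*h[n-k]. Output length = len(x) + len(h) - 1 = 3 + 2 - 1 = 4.
y[0] = 1*0 = 0
y[1] = 2*0 + 1*1 = 1
y[2] = 1*0 + 2*1 = 2
y[3] = 1*1 = 1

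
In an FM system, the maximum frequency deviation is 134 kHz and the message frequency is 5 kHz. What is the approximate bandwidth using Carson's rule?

Carson's rule: BW = 2*(delta_f + f_m)
= 2*(134 + 5) kHz = 278 kHz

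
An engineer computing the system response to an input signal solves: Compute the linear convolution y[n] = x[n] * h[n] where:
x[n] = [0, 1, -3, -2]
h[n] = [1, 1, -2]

y[n] = sum_k x[k]*h[n-k]. Output length = len(x) + len(h) - 1 = 4 + 3 - 1 = 6.
y[0] = 0*1 = 0
y[1] = 1*1 + 0*1 = 1
y[2] = -3*1 + 1*1 + 0*-2 = -2
y[3] = -2*1 + -3*1 + 1*-2 = -7
y[4] = -2*1 + -3*-2 = 4
y[5] = -2*-2 = 4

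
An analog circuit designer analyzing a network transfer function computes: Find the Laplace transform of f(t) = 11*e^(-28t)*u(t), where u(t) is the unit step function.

Standard Laplace transform pair:
e^(-at)*u(t) <-> 1/(s+a)
With a = 28: L{11*e^(-28t)*u(t)} = 11/(s+28), ROC: Re(s) > -28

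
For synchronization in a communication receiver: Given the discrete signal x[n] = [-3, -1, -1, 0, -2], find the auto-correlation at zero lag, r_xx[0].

The auto-correlation at zero lag r_xx[0] equals the signal energy.
r_xx[0] = sum of x[n]^2 = (-3)^2 + (-1)^2 + (-1)^2 + 0^2 + (-2)^2
= 9 + 1 + 1 + 0 + 4 = 15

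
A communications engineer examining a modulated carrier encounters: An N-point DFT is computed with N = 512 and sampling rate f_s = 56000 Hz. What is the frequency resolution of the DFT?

DFT frequency resolution = f_s / N
= 56000 / 512 = 875/8 Hz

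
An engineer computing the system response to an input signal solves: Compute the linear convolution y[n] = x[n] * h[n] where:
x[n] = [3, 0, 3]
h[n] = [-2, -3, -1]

y[n] = sum_k x[k]*h[n-k]. Output length = len(x) + len(h) - 1 = 3 + 3 - 1 = 5.
y[0] = 3*-2 = -6
y[1] = 0*-2 + 3*-3 = -9
y[2] = 3*-2 + 0*-3 + 3*-1 = -9
y[3] = 3*-3 + 0*-1 = -9
y[4] = 3*-1 = -3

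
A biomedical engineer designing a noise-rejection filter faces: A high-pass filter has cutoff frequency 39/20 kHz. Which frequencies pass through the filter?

A high-pass filter passes all frequencies above the cutoff frequency 39/20 kHz and attenuates lower frequencies.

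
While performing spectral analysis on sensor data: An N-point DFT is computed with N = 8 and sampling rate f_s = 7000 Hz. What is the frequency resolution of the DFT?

DFT frequency resolution = f_s / N
= 7000 / 8 = 875 Hz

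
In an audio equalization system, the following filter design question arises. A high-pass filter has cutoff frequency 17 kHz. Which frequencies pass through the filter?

A high-pass filter passes all frequencies above the cutoff frequency 17 kHz and attenuates lower frequencies.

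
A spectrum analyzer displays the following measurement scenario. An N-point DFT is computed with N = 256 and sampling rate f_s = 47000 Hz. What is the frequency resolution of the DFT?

DFT frequency resolution = f_s / N
= 47000 / 256 = 5875/32 Hz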